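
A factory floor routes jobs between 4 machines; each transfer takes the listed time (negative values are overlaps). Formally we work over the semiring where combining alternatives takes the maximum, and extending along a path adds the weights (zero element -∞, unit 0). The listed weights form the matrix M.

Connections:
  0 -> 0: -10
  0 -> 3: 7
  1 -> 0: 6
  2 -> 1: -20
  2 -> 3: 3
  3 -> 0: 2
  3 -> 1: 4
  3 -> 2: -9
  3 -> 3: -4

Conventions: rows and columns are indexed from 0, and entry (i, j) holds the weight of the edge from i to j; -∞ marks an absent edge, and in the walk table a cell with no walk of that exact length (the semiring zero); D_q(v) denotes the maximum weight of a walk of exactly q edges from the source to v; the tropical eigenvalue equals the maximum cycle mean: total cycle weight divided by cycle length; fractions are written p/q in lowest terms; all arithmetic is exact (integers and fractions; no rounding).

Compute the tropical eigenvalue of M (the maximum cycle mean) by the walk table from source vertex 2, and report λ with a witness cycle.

q=0: [-∞, -∞, 0, -∞]
q=1: [-∞, -20, -∞, 3]
q=2: [5, 7, -6, -1]
q=3: [13, 3, -10, 12]
q=4: [14, 16, 3, 20]
Optimal cycle mean attained by: cycle 0->3->1->0, total 7 + 4 + 6, length 3.
Answer: λ = 17/3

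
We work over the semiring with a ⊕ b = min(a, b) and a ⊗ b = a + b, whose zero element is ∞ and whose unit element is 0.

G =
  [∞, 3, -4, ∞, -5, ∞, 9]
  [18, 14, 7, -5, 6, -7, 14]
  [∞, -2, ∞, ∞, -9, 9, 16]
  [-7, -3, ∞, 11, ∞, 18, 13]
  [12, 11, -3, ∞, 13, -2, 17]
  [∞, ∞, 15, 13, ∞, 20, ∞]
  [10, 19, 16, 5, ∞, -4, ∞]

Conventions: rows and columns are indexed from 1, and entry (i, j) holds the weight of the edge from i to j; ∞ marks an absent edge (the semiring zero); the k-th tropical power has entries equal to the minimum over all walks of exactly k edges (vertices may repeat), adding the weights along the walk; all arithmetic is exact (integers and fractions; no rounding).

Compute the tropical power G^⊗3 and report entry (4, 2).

G^⊗2:
  [7, -6, -8, -2, -13, -7, 12]
  [-12, -8, 3, 6, -2, 4, 8]
  [3, 2, -12, -7, 4, -11, 8]
  [4, -4, -11, -8, -12, -10, 2]
  [25, -5, 8, 6, -12, 4, 13]
  [6, 10, 35, 24, 6, 24, 26]
  [-2, 2, 6, 9, 5, 12, 18]
G^⊗3:
  [-9, -10, -16, -11, -17, -15, 4]
  [-1, -9, -16, -13, -17, -15, -3]
  [-14, -14, -1, -3, -21, -5, 4]
  [-15, -13, -15, -9, -20, -14, 5]
  [-1, -1, -15, -10, -1, -14, 5]
  [17, 9, 2, 5, 1, 3, 15]
  [2, 1, -6, -3, -7, -5, 7]
Key observation: the optimum is the walk 4->1->3->2, with weight (-7) + (-4) + (-2) = -13.
Optimal value attained by: walk 4->1->3->2.
Answer: (G^⊗3)[4][2] = -13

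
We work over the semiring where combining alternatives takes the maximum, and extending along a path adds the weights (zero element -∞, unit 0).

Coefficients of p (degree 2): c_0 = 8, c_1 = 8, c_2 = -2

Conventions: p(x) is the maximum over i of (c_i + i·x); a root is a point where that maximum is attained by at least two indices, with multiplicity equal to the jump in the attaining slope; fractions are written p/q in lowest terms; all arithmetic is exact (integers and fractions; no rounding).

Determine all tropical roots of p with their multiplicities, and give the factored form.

hull edge (i=0, c=8) to (i=1, c=8): slope 0, span 1
hull edge (i=1, c=8) to (i=2, c=-2): slope -10, span 1
Factored form: p(x) = -2 ⊗ (x ⊕ 0) ⊗ (x ⊕ 10)
Answer: roots = 0 (mult 1), 10 (mult 1)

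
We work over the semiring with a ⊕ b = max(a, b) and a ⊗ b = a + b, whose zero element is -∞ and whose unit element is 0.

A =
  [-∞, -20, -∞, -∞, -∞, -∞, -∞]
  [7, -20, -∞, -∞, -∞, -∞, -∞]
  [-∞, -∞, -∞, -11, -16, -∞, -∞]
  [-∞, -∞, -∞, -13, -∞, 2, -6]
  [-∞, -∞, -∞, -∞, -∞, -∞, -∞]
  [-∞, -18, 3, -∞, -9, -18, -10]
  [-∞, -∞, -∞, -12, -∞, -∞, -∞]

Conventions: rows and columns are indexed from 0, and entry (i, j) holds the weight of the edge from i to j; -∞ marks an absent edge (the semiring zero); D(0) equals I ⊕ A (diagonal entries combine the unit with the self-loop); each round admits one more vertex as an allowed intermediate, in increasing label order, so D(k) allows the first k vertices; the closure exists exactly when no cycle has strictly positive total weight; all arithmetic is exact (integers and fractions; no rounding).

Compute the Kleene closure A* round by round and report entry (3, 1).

D(0):
  [0, -20, -∞, -∞, -∞, -∞, -∞]
  [7, 0, -∞, -∞, -∞, -∞, -∞]
  [-∞, -∞, 0, -11, -16, -∞, -∞]
  [-∞, -∞, -∞, 0, -∞, 2, -6]
  [-∞, -∞, -∞, -∞, 0, -∞, -∞]
  [-∞, -18, 3, -∞, -9, 0, -10]
  [-∞, -∞, -∞, -12, -∞, -∞, 0]
D(1):
  [0, -20, -∞, -∞, -∞, -∞, -∞]
  [7, 0, -∞, -∞, -∞, -∞, -∞]
  [-∞, -∞, 0, -11, -16, -∞, -∞]
  [-∞, -∞, -∞, 0, -∞, 2, -6]
  [-∞, -∞, -∞, -∞, 0, -∞, -∞]
  [-∞, -18, 3, -∞, -9, 0, -10]
  [-∞, -∞, -∞, -12, -∞, -∞, 0]
D(2):
  [0, -20, -∞, -∞, -∞, -∞, -∞]
  [7, 0, -∞, -∞, -∞, -∞, -∞]
  [-∞, -∞, 0, -11, -16, -∞, -∞]
  [-∞, -∞, -∞, 0, -∞, 2, -6]
  [-∞, -∞, -∞, -∞, 0, -∞, -∞]
  [-11, -18, 3, -∞, -9, 0, -10]
  [-∞, -∞, -∞, -12, -∞, -∞, 0]
D(3):
  [0, -20, -∞, -∞, -∞, -∞, -∞]
  [7, 0, -∞, -∞, -∞, -∞, -∞]
  [-∞, -∞, 0, -11, -16, -∞, -∞]
  [-∞, -∞, -∞, 0, -∞, 2, -6]
  [-∞, -∞, -∞, -∞, 0, -∞, -∞]
  [-11, -18, 3, -8, -9, 0, -10]
  [-∞, -∞, -∞, -12, -∞, -∞, 0]
D(4):
  [0, -20, -∞, -∞, -∞, -∞, -∞]
  [7, 0, -∞, -∞, -∞, -∞, -∞]
  [-∞, -∞, 0, -11, -16, -9, -17]
  [-∞, -∞, -∞, 0, -∞, 2, -6]
  [-∞, -∞, -∞, -∞, 0, -∞, -∞]
  [-11, -18, 3, -8, -9, 0, -10]
  [-∞, -∞, -∞, -12, -∞, -10, 0]
D(5):
  [0, -20, -∞, -∞, -∞, -∞, -∞]
  [7, 0, -∞, -∞, -∞, -∞, -∞]
  [-∞, -∞, 0, -11, -16, -9, -17]
  [-∞, -∞, -∞, 0, -∞, 2, -6]
  [-∞, -∞, -∞, -∞, 0, -∞, -∞]
  [-11, -18, 3, -8, -9, 0, -10]
  [-∞, -∞, -∞, -12, -∞, -10, 0]
D(6):
  [0, -20, -∞, -∞, -∞, -∞, -∞]
  [7, 0, -∞, -∞, -∞, -∞, -∞]
  [-20, -27, 0, -11, -16, -9, -17]
  [-9, -16, 5, 0, -7, 2, -6]
  [-∞, -∞, -∞, -∞, 0, -∞, -∞]
  [-11, -18, 3, -8, -9, 0, -10]
  [-21, -28, -7, -12, -19, -10, 0]
D(7):
  [0, -20, -∞, -∞, -∞, -∞, -∞]
  [7, 0, -∞, -∞, -∞, -∞, -∞]
  [-20, -27, 0, -11, -16, -9, -17]
  [-9, -16, 5, 0, -7, 2, -6]
  [-∞, -∞, -∞, -∞, 0, -∞, -∞]
  [-11, -18, 3, -8, -9, 0, -10]
  [-21, -28, -7, -12, -19, -10, 0]
Answer: A*[3][1] = -16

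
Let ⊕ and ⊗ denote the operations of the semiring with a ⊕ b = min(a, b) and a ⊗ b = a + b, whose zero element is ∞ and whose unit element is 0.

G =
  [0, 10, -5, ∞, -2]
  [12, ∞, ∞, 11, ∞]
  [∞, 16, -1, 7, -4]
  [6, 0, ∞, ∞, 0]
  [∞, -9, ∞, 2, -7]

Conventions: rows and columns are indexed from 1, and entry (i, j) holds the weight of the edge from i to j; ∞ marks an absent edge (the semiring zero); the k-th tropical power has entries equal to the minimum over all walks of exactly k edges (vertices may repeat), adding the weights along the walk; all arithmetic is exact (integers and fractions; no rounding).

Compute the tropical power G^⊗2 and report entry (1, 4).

G^⊗2:
  [0, -11, -6, 0, -9]
  [12, 11, 7, ∞, 10]
  [13, -13, -2, -2, -11]
  [6, -9, 1, 2, -7]
  [3, -16, ∞, -5, -14]
Key observation: the optimum is the walk 1->5->4, with weight (-2) + 2 = 0.
Optimal value attained by: walk 1->5->4.
Answer: (G^⊗2)[1][4] = 0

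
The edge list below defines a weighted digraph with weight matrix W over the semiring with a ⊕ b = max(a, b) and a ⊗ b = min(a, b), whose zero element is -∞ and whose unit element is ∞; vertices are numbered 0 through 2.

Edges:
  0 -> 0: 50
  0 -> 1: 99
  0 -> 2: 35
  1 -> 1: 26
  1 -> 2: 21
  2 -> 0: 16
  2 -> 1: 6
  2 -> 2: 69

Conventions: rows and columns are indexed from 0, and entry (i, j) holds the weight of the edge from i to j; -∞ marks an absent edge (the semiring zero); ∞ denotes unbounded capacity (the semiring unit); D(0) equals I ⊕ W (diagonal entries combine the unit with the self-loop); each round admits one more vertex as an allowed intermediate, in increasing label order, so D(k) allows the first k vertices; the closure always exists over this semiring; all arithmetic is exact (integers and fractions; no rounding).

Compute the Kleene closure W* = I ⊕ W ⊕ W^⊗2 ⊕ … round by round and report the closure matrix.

D(0):
  [∞, 99, 35]
  [-∞, ∞, 21]
  [16, 6, ∞]
D(1):
  [∞, 99, 35]
  [-∞, ∞, 21]
  [16, 16, ∞]
D(2):
  [∞, 99, 35]
  [-∞, ∞, 21]
  [16, 16, ∞]
D(3):
  [∞, 99, 35]
  [16, ∞, 21]
  [16, 16, ∞]
Answer: W* = [[∞, 99, 35], [16, ∞, 21], [16, 16, ∞]]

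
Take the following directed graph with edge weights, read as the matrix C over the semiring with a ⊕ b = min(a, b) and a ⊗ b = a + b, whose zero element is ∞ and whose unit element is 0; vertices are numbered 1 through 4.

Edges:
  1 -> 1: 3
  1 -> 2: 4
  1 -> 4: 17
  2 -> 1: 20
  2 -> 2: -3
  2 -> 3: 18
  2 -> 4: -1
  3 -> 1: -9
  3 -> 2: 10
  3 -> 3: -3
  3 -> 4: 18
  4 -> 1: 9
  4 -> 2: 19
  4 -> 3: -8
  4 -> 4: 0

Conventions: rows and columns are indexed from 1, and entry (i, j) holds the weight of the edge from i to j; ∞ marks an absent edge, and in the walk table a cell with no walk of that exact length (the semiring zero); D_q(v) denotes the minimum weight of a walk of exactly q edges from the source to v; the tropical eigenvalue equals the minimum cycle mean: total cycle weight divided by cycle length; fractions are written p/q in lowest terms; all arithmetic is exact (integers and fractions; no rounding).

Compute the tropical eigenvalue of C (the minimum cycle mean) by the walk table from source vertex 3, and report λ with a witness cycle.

q=0: [∞, ∞, 0, ∞]
q=1: [-9, 10, -3, 18]
q=2: [-12, -5, -6, 8]
q=3: [-15, -8, -9, -6]
q=4: [-18, -11, -14, -9]
Optimal cycle mean attained by: cycle 1->2->4->3->1, total 4 + (-1) + (-8) + (-9), length 4.
Answer: λ = -7/2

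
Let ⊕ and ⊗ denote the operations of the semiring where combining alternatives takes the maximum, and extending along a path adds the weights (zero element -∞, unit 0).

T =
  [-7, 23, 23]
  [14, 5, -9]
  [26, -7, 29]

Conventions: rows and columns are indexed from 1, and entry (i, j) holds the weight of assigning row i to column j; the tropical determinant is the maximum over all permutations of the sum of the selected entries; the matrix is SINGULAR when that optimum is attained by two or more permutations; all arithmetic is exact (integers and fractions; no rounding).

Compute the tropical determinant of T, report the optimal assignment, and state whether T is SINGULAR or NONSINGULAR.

σ = (1, 2, 3): (-7) + 5 + 29 = 27
σ = (1, 3, 2): (-7) + (-9) + (-7) = -23
σ = (2, 1, 3): 23 + 14 + 29 = 66
σ = (2, 3, 1): 23 + (-9) + 26 = 40
σ = (3, 1, 2): 23 + 14 + (-7) = 30
σ = (3, 2, 1): 23 + 5 + 26 = 54
Optimal value attained by: σ = (2, 1, 3).
Answer: det⊕(T) = 66; verdict: NONSINGULAR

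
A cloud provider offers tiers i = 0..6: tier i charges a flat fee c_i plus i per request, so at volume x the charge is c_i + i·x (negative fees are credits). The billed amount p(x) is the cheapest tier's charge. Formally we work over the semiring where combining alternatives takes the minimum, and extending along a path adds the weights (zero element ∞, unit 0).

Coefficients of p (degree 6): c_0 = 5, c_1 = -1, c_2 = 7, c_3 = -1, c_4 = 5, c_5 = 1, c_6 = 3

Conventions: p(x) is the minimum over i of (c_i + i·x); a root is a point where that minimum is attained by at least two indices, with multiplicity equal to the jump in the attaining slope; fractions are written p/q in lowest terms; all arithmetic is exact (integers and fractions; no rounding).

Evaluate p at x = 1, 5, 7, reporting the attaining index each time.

p(1) = min(5+0·1=5, -1+1·1=0, 7+2·1=9, -1+3·1=2, 5+4·1=9, 1+5·1=6, 3+6·1=9) = 0 (attained by i=1)
p(5) = min(5+0·5=5, -1+1·5=4, 7+2·5=17, -1+3·5=14, 5+4·5=25, 1+5·5=26, 3+6·5=33) = 4 (attained by i=1)
p(7) = min(5+0·7=5, -1+1·7=6, 7+2·7=21, -1+3·7=20, 5+4·7=33, 1+5·7=36, 3+6·7=45) = 5 (attained by i=0)
Answer: p(1) = 0; p(5) = 4; p(7) = 5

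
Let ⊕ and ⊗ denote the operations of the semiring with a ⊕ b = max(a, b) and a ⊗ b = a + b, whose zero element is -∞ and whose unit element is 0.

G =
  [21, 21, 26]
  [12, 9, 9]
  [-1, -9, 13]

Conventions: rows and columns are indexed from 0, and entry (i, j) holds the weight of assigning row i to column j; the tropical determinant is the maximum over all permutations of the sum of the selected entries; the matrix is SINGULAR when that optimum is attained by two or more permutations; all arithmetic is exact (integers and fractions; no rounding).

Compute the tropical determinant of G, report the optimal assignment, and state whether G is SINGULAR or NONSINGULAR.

σ = (0, 1, 2): 21 + 9 + 13 = 43
σ = (0, 2, 1): 21 + 9 + (-9) = 21
σ = (1, 0, 2): 21 + 12 + 13 = 46
σ = (1, 2, 0): 21 + 9 + (-1) = 29
σ = (2, 0, 1): 26 + 12 + (-9) = 29
σ = (2, 1, 0): 26 + 9 + (-1) = 34
Optimal value attained by: σ = (1, 0, 2).
Answer: det⊕(G) = 46; verdict: NONSINGULAR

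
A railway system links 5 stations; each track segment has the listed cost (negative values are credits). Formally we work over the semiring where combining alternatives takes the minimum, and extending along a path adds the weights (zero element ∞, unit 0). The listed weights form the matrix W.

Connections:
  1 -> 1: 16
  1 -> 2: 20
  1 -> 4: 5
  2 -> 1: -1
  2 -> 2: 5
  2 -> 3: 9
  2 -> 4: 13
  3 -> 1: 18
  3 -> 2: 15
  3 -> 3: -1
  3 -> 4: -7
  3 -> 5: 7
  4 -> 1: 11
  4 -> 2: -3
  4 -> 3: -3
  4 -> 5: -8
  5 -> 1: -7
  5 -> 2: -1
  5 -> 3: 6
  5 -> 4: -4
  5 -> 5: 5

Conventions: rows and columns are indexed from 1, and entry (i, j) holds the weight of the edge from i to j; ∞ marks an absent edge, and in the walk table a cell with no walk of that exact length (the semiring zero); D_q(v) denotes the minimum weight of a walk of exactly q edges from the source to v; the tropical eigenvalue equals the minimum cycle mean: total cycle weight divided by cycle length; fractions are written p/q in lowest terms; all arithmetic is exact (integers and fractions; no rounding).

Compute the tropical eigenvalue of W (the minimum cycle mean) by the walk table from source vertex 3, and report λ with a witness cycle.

q=0: [∞, ∞, 0, ∞, ∞]
q=1: [18, 15, -1, -7, 7]
q=2: [0, -10, -10, -8, -15]
q=3: [-22, -16, -11, -19, -16]
q=4: [-23, -22, -22, -20, -27]
q=5: [-34, -28, -23, -31, -28]
Optimal cycle mean attained by: cycle 4->5->4, total (-8) + (-4), length 2.
Answer: λ = -6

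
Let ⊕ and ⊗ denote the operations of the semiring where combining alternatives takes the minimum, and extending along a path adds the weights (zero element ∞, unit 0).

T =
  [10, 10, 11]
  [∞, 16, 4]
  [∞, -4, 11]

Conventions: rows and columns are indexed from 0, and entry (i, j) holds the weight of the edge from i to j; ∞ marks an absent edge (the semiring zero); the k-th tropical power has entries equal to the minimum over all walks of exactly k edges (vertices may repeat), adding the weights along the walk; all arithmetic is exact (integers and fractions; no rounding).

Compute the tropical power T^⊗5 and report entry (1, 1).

T^⊗2:
  [20, 7, 14]
  [∞, 0, 15]
  [∞, 7, 0]
T^⊗3:
  [30, 10, 11]
  [∞, 11, 4]
  [∞, -4, 11]
T^⊗4:
  [40, 7, 14]
  [∞, 0, 15]
  [∞, 7, 0]
T^⊗5:
  [50, 10, 11]
  [∞, 11, 4]
  [∞, -4, 11]
Key observation: the optimum is the walk 1->2->1->2->2->1, with weight 4 + (-4) + 4 + 11 + (-4) = 11.
Optimal value attained by: walk 1->2->1->2->2->1.
Answer: (T^⊗5)[1][1] = 11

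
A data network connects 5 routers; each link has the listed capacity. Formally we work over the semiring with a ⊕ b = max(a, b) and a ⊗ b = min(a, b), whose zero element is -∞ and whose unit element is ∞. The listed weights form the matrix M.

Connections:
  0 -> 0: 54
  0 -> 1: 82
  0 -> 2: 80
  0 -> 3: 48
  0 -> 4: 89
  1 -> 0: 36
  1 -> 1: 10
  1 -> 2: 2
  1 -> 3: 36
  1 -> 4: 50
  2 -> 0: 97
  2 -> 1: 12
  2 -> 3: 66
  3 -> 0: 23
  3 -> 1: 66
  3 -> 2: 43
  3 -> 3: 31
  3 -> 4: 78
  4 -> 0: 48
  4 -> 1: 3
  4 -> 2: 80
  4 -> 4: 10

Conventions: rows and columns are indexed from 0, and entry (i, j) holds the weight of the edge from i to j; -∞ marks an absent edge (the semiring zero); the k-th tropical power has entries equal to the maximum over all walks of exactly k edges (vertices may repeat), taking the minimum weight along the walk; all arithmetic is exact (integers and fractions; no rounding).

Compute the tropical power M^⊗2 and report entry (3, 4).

M^⊗2:
  [80, 54, 80, 66, 54]
  [48, 36, 50, 36, 36]
  [54, 82, 80, 48, 89]
  [48, 31, 78, 43, 50]
  [80, 48, 48, 66, 48]
Key observation: the optimum is the walk 3->1->4, with weight 66 min 50 = 50.
Optimal value attained by: walk 3->1->4.
Answer: (M^⊗2)[3][4] = 50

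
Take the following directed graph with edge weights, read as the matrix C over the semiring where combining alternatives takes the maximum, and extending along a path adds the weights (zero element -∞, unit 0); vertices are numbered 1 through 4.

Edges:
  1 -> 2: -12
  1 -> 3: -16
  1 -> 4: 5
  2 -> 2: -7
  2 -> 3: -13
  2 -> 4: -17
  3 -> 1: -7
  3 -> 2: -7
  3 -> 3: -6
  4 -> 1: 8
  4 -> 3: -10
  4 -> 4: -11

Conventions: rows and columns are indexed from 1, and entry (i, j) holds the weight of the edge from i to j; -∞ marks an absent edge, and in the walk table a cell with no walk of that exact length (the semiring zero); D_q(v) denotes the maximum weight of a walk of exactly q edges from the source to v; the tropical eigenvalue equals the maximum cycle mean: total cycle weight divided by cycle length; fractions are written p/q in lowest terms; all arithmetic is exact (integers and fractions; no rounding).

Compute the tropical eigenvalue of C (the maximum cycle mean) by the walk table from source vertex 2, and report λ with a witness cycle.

q=0: [-∞, 0, -∞, -∞]
q=1: [-∞, -7, -13, -17]
q=2: [-9, -14, -19, -24]
q=3: [-16, -21, -25, -4]
q=4: [4, -28, -14, -11]
Optimal cycle mean attained by: cycle 1->4->1, total 5 + 8, length 2.
Answer: λ = 13/2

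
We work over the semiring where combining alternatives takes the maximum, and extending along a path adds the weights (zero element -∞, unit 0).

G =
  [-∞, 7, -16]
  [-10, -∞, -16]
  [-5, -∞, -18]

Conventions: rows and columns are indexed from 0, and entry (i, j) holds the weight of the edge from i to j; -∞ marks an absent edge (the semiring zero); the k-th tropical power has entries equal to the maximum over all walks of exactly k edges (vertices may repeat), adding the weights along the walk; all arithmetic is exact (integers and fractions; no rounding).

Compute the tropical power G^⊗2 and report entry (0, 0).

G^⊗2:
  [-3, -∞, -9]
  [-21, -3, -26]
  [-23, 2, -21]
Key observation: the optimum is the walk 0->1->0, with weight 7 + (-10) = -3.
Optimal value attained by: walk 0->1->0.
Answer: (G^⊗2)[0][0] = -3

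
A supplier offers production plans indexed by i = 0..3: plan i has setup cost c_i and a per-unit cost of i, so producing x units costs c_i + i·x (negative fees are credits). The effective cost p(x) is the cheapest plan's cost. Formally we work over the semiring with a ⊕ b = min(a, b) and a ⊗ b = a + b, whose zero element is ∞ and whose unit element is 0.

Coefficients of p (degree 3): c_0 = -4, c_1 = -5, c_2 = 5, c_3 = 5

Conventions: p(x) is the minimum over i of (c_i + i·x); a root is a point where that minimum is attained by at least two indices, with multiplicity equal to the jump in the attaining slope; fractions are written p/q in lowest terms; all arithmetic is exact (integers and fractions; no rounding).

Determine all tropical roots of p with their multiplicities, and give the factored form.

hull edge (i=0, c=-4) to (i=1, c=-5): slope -1, span 1
hull edge (i=1, c=-5) to (i=3, c=5): slope 5, span 2
Factored form: p(x) = 5 ⊗ (x ⊕ (-5)) ⊗ (x ⊕ (-5)) ⊗ (x ⊕ 1)
Answer: roots = -5 (mult 2), 1 (mult 1)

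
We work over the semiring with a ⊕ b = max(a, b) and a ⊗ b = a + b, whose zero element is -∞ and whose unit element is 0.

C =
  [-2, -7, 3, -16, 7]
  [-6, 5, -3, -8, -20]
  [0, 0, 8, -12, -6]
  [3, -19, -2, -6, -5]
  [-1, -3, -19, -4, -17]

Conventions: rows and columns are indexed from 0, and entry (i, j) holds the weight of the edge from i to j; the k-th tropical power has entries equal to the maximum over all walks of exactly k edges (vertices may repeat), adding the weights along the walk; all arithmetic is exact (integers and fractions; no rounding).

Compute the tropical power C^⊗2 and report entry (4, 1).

C^⊗2:
  [6, 4, 11, 3, 5]
  [-1, 10, 5, -3, 1]
  [8, 8, 16, -4, 7]
  [1, -2, 6, -9, 10]
  [-1, 2, 2, -10, 6]
Key observation: the optimum is the walk 4->1->1, with weight (-3) + 5 = 2.
Optimal value attained by: walk 4->1->1.
Answer: (C^⊗2)[4][1] = 2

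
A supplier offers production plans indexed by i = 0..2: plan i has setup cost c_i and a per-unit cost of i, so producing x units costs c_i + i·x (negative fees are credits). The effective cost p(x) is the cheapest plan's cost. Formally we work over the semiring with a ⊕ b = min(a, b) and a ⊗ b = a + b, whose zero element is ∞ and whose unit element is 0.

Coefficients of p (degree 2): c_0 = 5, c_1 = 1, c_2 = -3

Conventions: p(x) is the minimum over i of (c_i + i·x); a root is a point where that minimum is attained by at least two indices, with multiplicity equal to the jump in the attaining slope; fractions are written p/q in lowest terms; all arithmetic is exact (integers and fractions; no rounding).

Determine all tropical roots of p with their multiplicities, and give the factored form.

hull edge (i=0, c=5) to (i=2, c=-3): slope -4, span 2
Factored form: p(x) = -3 ⊗ (x ⊕ 4) ⊗ (x ⊕ 4)
Answer: roots = 4 (mult 2)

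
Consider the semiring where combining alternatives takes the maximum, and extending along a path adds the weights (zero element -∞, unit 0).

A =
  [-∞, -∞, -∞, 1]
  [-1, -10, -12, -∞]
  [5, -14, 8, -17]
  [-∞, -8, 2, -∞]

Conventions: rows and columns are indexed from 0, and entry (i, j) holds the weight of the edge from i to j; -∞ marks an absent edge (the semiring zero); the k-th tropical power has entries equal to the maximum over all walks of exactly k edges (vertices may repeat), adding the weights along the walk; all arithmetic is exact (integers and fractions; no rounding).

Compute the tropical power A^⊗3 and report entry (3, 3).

A^⊗2:
  [-∞, -7, 3, -∞]
  [-7, -20, -4, 0]
  [13, -6, 16, 6]
  [7, -12, 10, -15]
A^⊗3:
  [8, -11, 11, -14]
  [1, -8, 4, -6]
  [21, 2, 24, 14]
  [15, -4, 18, 8]
Key observation: the optimum is the walk 3->2->0->3, with weight 2 + 5 + 1 = 8.
Optimal value attained by: walk 3->2->0->3.
Answer: (A^⊗3)[3][3] = 8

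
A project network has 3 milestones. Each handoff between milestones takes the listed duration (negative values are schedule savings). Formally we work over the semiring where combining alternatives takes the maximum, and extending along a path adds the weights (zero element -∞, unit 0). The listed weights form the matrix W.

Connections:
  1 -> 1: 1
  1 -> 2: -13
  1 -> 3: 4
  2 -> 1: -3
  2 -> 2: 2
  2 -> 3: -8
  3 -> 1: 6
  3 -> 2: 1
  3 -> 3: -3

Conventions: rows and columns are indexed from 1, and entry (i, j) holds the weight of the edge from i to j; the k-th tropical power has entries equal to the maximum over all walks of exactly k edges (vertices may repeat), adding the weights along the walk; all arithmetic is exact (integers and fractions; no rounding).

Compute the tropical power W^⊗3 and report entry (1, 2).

W^⊗2:
  [10, 5, 5]
  [-1, 4, 1]
  [7, 3, 10]
W^⊗3:
  [11, 7, 14]
  [7, 6, 3]
  [16, 11, 11]
Key observation: the optimum is the walk 1->3->2->2, with weight 4 + 1 + 2 = 7.
Optimal value attained by: walk 1->3->2->2.
Answer: (W^⊗3)[1][2] = 7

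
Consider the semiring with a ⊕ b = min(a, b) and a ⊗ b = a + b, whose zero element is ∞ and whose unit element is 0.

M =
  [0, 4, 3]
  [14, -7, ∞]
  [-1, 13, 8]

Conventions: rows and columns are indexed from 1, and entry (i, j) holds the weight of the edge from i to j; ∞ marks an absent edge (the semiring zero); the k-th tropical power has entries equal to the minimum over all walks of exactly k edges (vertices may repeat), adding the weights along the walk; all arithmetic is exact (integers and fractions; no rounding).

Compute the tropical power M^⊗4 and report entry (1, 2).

M^⊗2:
  [0, -3, 3]
  [7, -14, 17]
  [-1, 3, 2]
M^⊗3:
  [0, -10, 3]
  [0, -21, 10]
  [-1, -4, 2]
M^⊗4:
  [0, -17, 3]
  [-7, -28, 3]
  [-1, -11, 2]
Key observation: the optimum is the walk 1->2->2->2->2, with weight 4 + (-7) + (-7) + (-7) = -17.
Optimal value attained by: walk 1->2->2->2->2.
Answer: (M^⊗4)[1][2] = -17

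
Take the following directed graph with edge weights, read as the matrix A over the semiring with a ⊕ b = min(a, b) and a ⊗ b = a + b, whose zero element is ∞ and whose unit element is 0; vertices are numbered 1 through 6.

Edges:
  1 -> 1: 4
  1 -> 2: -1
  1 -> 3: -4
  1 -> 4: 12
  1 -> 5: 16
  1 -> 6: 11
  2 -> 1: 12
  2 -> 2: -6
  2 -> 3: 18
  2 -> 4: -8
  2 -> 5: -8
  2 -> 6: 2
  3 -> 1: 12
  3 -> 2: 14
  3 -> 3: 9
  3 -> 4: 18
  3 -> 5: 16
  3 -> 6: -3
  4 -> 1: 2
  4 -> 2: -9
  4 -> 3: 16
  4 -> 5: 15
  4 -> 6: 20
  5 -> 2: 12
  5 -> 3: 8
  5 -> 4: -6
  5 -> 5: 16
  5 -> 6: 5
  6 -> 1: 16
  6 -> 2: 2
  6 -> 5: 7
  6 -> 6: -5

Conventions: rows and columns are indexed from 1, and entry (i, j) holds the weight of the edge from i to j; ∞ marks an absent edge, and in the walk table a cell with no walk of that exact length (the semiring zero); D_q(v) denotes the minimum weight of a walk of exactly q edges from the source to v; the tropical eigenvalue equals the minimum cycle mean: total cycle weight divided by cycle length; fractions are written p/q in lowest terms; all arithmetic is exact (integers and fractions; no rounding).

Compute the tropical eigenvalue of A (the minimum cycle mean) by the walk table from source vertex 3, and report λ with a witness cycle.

q=0: [∞, ∞, 0, ∞, ∞, ∞]
q=1: [12, 14, 9, 18, 16, -3]
q=2: [13, -1, 8, 6, 4, -8]
q=3: [8, -7, 9, -9, -9, -13]
q=4: [-7, -18, -1, -15, -15, -18]
q=5: [-13, -24, -11, -26, -26, -23]
q=6: [-24, -35, -18, -32, -32, -28]
Optimal cycle mean attained by: cycle 2->4->2, total (-8) + (-9), length 2.
Answer: λ = -17/2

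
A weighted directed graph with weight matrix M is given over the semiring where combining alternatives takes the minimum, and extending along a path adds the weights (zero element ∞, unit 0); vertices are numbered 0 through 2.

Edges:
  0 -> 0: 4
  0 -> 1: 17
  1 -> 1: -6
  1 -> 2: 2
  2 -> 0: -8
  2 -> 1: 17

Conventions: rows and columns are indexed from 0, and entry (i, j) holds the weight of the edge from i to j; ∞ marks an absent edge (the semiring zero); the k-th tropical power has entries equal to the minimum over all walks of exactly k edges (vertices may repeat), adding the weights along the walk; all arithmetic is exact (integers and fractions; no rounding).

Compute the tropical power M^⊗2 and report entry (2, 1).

M^⊗2:
  [8, 11, 19]
  [-6, -12, -4]
  [-4, 9, 19]
Key observation: the optimum is the walk 2->0->1, with weight (-8) + 17 = 9.
Optimal value attained by: walk 2->0->1.
Answer: (M^⊗2)[2][1] = 9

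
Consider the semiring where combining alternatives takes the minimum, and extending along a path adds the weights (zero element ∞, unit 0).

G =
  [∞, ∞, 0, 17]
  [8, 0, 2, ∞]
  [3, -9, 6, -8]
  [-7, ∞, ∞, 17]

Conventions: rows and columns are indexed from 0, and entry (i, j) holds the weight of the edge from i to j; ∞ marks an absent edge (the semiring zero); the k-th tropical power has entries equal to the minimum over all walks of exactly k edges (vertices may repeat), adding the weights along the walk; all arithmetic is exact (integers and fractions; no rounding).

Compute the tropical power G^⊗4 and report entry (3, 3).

G^⊗2:
  [3, -9, 6, -8]
  [5, -7, 2, -6]
  [-15, -9, -7, -2]
  [10, ∞, -7, 10]
G^⊗3:
  [-15, -9, -7, -2]
  [-13, -7, -5, -6]
  [-9, -16, -15, -15]
  [-4, -16, -1, -15]
G^⊗4:
  [-9, -16, -15, -15]
  [-13, -14, -13, -13]
  [-22, -24, -14, -23]
  [-22, -16, -14, -9]
Key observation: the optimum is the walk 3->0->2->2->3, with weight (-7) + 0 + 6 + (-8) = -9.
Optimal value attained by: walk 3->0->2->2->3.
Answer: (G^⊗4)[3][3] = -9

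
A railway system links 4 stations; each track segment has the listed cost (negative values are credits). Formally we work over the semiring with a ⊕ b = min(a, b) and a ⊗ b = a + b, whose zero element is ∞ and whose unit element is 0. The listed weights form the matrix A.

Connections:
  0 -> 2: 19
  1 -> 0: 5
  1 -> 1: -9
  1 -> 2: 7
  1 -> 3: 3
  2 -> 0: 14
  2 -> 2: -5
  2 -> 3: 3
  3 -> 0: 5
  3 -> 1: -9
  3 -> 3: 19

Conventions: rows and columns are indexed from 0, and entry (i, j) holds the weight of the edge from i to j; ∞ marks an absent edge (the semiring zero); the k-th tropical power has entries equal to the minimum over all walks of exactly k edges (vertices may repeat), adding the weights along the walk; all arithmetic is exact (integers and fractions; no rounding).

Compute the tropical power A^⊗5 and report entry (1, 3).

A^⊗2:
  [33, ∞, 14, 22]
  [-4, -18, -2, -6]
  [8, -6, -10, -2]
  [-4, -18, -2, -6]
A^⊗3:
  [27, 13, 9, 17]
  [-13, -27, -11, -15]
  [-1, -15, -15, -7]
  [-13, -27, -11, -15]
A^⊗4:
  [18, 4, 4, 12]
  [-22, -36, -20, -24]
  [-10, -24, -20, -12]
  [-22, -36, -20, -24]
A^⊗5:
  [9, -5, -1, 7]
  [-31, -45, -29, -33]
  [-19, -33, -25, -21]
  [-31, -45, -29, -33]
Key observation: the optimum is the walk 1->1->1->1->1->3, with weight (-9) + (-9) + (-9) + (-9) + 3 = -33.
Optimal value attained by: walk 1->1->1->1->1->3.
Answer: (A^⊗5)[1][3] = -33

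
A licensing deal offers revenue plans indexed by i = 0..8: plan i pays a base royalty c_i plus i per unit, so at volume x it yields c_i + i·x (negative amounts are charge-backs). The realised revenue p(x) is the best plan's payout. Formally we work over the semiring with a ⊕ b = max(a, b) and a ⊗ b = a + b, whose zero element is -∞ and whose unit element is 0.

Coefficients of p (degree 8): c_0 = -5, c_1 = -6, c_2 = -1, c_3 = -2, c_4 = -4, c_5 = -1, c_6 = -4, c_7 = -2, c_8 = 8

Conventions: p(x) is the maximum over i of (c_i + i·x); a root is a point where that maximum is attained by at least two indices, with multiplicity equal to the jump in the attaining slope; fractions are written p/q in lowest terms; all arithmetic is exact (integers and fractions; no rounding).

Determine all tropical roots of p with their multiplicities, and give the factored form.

hull edge (i=0, c=-5) to (i=2, c=-1): slope 2, span 2
hull edge (i=2, c=-1) to (i=8, c=8): slope 3/2, span 6
Factored form: p(x) = 8 ⊗ (x ⊕ (-2)) ⊗ (x ⊕ (-2)) ⊗ (x ⊕ (-3/2)) ⊗ (x ⊕ (-3/2)) ⊗ (x ⊕ (-3/2)) ⊗ (x ⊕ (-3/2)) ⊗ (x ⊕ (-3/2)) ⊗ (x ⊕ (-3/2))
Answer: roots = -2 (mult 2), -3/2 (mult 6)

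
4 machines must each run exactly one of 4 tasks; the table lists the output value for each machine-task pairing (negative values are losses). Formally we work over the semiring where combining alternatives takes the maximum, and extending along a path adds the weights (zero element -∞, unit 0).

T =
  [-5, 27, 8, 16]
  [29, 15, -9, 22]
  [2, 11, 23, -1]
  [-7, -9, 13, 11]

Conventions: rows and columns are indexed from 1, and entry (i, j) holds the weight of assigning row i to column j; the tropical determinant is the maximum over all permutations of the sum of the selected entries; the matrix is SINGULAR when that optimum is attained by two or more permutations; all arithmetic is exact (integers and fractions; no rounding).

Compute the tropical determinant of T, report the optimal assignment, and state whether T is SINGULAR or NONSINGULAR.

σ = (1, 2, 3, 4): (-5) + 15 + 23 + 11 = 44
σ = (1, 2, 4, 3): (-5) + 15 + (-1) + 13 = 22
σ = (1, 3, 2, 4): (-5) + (-9) + 11 + 11 = 8
σ = (1, 3, 4, 2): (-5) + (-9) + (-1) + (-9) = -24
σ = (1, 4, 2, 3): (-5) + 22 + 11 + 13 = 41
σ = (1, 4, 3, 2): (-5) + 22 + 23 + (-9) = 31
σ = (2, 1, 3, 4): 27 + 29 + 23 + 11 = 90
σ = (2, 1, 4, 3): 27 + 29 + (-1) + 13 = 68
σ = (2, 3, 1, 4): 27 + (-9) + 2 + 11 = 31
σ = (2, 3, 4, 1): 27 + (-9) + (-1) + (-7) = 10
σ = (2, 4, 1, 3): 27 + 22 + 2 + 13 = 64
σ = (2, 4, 3, 1): 27 + 22 + 23 + (-7) = 65
σ = (3, 1, 2, 4): 8 + 29 + 11 + 11 = 59
σ = (3, 1, 4, 2): 8 + 29 + (-1) + (-9) = 27
σ = (3, 2, 1, 4): 8 + 15 + 2 + 11 = 36
σ = (3, 2, 4, 1): 8 + 15 + (-1) + (-7) = 15
σ = (3, 4, 1, 2): 8 + 22 + 2 + (-9) = 23
σ = (3, 4, 2, 1): 8 + 22 + 11 + (-7) = 34
σ = (4, 1, 2, 3): 16 + 29 + 11 + 13 = 69
σ = (4, 1, 3, 2): 16 + 29 + 23 + (-9) = 59
σ = (4, 2, 1, 3): 16 + 15 + 2 + 13 = 46
σ = (4, 2, 3, 1): 16 + 15 + 23 + (-7) = 47
σ = (4, 3, 1, 2): 16 + (-9) + 2 + (-9) = 0
σ = (4, 3, 2, 1): 16 + (-9) + 11 + (-7) = 11
Optimal value attained by: σ = (2, 1, 3, 4).
Answer: det⊕(T) = 90; verdict: NONSINGULAR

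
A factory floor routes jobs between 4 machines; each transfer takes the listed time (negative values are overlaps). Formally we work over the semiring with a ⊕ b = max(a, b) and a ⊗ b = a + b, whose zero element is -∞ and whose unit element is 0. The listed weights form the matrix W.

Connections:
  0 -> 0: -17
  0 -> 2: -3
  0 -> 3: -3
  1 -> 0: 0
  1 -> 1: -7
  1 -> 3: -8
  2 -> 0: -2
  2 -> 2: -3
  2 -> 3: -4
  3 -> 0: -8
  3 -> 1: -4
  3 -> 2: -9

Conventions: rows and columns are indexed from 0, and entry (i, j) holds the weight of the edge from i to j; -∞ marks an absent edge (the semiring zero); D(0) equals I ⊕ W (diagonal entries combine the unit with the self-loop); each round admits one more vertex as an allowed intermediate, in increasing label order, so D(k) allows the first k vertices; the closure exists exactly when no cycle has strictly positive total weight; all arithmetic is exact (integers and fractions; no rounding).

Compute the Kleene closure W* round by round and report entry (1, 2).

D(0):
  [0, -∞, -3, -3]
  [0, 0, -∞, -8]
  [-2, -∞, 0, -4]
  [-8, -4, -9, 0]
D(1):
  [0, -∞, -3, -3]
  [0, 0, -3, -3]
  [-2, -∞, 0, -4]
  [-8, -4, -9, 0]
D(2):
  [0, -∞, -3, -3]
  [0, 0, -3, -3]
  [-2, -∞, 0, -4]
  [-4, -4, -7, 0]
D(3):
  [0, -∞, -3, -3]
  [0, 0, -3, -3]
  [-2, -∞, 0, -4]
  [-4, -4, -7, 0]
D(4):
  [0, -7, -3, -3]
  [0, 0, -3, -3]
  [-2, -8, 0, -4]
  [-4, -4, -7, 0]
Answer: W*[1][2] = -3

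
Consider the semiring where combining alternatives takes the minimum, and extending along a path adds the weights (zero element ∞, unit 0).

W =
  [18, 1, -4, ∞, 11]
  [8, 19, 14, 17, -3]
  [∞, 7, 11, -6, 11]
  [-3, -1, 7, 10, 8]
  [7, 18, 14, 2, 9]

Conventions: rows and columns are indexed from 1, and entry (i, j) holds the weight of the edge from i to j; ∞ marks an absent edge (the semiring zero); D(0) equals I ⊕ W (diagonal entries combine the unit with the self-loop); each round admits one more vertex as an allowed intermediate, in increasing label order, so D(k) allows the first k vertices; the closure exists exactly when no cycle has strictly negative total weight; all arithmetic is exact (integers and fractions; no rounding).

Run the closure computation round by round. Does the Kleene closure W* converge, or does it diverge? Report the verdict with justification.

D(0):
  [0, 1, -4, ∞, 11]
  [8, 0, 14, 17, -3]
  [∞, 7, 0, -6, 11]
  [-3, -1, 7, 0, 8]
  [7, 18, 14, 2, 0]
D(1):
  [0, 1, -4, ∞, 11]
  [8, 0, 4, 17, -3]
  [∞, 7, 0, -6, 11]
  [-3, -2, -7, 0, 8]
  [7, 8, 3, 2, 0]
D(2):
  [0, 1, -4, 18, -2]
  [8, 0, 4, 17, -3]
  [15, 7, 0, -6, 4]
  [-3, -2, -7, 0, -5]
  [7, 8, 3, 2, 0]
Detection: at round 3, diagonal entry (4, 4) turns strictly negative.
Key observation: the cycle 4->1->3->4 has total weight (-3) + (-4) + (-6), which is strictly negative.
Answer: DIVERGES — negative cycle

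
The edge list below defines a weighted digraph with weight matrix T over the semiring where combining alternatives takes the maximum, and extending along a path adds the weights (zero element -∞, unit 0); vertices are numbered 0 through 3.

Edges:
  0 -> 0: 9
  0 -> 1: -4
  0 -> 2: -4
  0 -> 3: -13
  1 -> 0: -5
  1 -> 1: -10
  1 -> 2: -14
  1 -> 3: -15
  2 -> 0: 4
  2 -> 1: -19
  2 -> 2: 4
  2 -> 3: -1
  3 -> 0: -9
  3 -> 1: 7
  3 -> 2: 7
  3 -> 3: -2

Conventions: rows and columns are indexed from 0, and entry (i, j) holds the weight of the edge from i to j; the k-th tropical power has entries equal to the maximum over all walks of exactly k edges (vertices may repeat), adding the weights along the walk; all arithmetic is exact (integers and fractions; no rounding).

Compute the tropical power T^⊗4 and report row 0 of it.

T^⊗2:
  [18, 5, 5, -4]
  [4, -8, -8, -15]
  [13, 6, 8, 3]
  [11, 5, 11, 6]
T^⊗3:
  [27, 14, 14, 5]
  [13, 0, 0, -9]
  [22, 10, 12, 7]
  [20, 13, 15, 10]
T^⊗4:
  [36, 23, 23, 14]
  [22, 9, 9, 0]
  [31, 18, 18, 11]
  [29, 17, 19, 14]
Answer: row 0 of T^⊗4 = [36, 23, 23, 14]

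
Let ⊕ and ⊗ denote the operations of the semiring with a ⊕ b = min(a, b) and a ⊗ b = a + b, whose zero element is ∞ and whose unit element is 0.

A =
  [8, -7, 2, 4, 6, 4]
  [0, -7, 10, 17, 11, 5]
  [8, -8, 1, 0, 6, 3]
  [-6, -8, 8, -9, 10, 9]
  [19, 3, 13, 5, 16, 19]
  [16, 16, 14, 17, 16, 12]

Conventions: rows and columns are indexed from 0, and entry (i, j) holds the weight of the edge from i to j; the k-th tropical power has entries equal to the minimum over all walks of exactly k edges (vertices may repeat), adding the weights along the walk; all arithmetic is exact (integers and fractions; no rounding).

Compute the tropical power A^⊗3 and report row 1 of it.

A^⊗2:
  [-7, -14, 3, -5, 4, -2]
  [-7, -14, 2, 4, 4, -2]
  [-8, -15, 2, -9, 3, -3]
  [-15, -17, -4, -18, 0, -3]
  [-1, -4, 13, -4, 14, 8]
  [11, 6, 15, 8, 20, 17]
A^⊗3:
  [-14, -21, -5, -14, -3, -9]
  [-14, -21, -5, -5, -3, -9]
  [-15, -22, -6, -18, -4, -10]
  [-24, -26, -13, -27, -9, -12]
  [-10, -12, 1, -13, 5, 1]
  [2, -1, 13, -1, 17, 11]
Answer: row 1 of A^⊗3 = [-14, -21, -5, -5, -3, -9]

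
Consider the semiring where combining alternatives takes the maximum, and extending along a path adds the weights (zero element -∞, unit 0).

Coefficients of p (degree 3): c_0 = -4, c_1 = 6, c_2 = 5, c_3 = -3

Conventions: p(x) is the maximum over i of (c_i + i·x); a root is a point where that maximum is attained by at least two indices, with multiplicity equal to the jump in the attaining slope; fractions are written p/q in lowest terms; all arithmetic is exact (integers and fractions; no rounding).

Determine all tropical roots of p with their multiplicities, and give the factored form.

hull edge (i=0, c=-4) to (i=1, c=6): slope 10, span 1
hull edge (i=1, c=6) to (i=2, c=5): slope -1, span 1
hull edge (i=2, c=5) to (i=3, c=-3): slope -8, span 1
Factored form: p(x) = -3 ⊗ (x ⊕ (-10)) ⊗ (x ⊕ 1) ⊗ (x ⊕ 8)
Answer: roots = -10 (mult 1), 1 (mult 1), 8 (mult 1)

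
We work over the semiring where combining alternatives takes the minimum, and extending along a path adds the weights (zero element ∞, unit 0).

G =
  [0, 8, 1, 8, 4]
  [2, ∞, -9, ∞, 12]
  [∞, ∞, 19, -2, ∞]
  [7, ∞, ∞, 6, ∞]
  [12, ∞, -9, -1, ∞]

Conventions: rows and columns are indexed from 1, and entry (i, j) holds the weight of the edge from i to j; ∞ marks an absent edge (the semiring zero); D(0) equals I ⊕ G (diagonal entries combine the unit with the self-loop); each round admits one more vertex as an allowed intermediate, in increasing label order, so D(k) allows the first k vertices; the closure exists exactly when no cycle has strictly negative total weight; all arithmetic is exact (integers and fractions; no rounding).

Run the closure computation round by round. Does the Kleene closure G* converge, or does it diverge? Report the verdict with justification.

D(0):
  [0, 8, 1, 8, 4]
  [2, 0, -9, ∞, 12]
  [∞, ∞, 0, -2, ∞]
  [7, ∞, ∞, 0, ∞]
  [12, ∞, -9, -1, 0]
D(1):
  [0, 8, 1, 8, 4]
  [2, 0, -9, 10, 6]
  [∞, ∞, 0, -2, ∞]
  [7, 15, 8, 0, 11]
  [12, 20, -9, -1, 0]
D(2):
  [0, 8, -1, 8, 4]
  [2, 0, -9, 10, 6]
  [∞, ∞, 0, -2, ∞]
  [7, 15, 6, 0, 11]
  [12, 20, -9, -1, 0]
D(3):
  [0, 8, -1, -3, 4]
  [2, 0, -9, -11, 6]
  [∞, ∞, 0, -2, ∞]
  [7, 15, 6, 0, 11]
  [12, 20, -9, -11, 0]
D(4):
  [0, 8, -1, -3, 4]
  [-4, 0, -9, -11, 0]
  [5, 13, 0, -2, 9]
  [7, 15, 6, 0, 11]
  [-4, 4, -9, -11, 0]
D(5):
  [0, 8, -5, -7, 4]
  [-4, 0, -9, -11, 0]
  [5, 13, 0, -2, 9]
  [7, 15, 2, 0, 11]
  [-4, 4, -9, -11, 0]
Key observation: every diagonal entry stays at the unit through all rounds, so no improving cycle exists.
Answer: CONVERGES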